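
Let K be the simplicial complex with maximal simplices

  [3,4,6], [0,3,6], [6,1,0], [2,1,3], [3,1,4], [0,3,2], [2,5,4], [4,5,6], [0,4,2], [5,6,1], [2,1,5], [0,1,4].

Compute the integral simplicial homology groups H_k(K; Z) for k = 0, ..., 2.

H_0 ≅ Z,  H_1 ≅ Z/2,  H_2 = 0.

Fix the vertex order 0 < 1 < 2 < 3 < 4 < 5 < 6 and write every simplex with vertices in increasing order. Then dim K = 2 and the simplices of K are:

  0-simplices (7): [0], [1], [2], [3], [4], [5], [6]
  1-simplices (18): [0,1], [0,2], [0,3], [0,4], [0,6], [1,2], [1,3], [1,4], [1,5], [1,6], [2,3], [2,4], [2,5], [3,4], [3,6], [4,5], [4,6], [5,6]
  2-simplices (12): [0,1,4], [0,1,6], [0,2,3], [0,2,4], [0,3,6], [1,2,3], [1,2,5], [1,3,4], [1,5,6], [2,4,5], [3,4,6], [4,5,6]

giving chain groups C_0 ≅ Z^7, C_1 ≅ Z^18, C_2 ≅ Z^12.

Boundary ∂_1: C_1 → C_0 sends each edge [p,q] (with p < q) to q − p.
This gives a 7×18 integer matrix of rank 6; reducing to Smith normal form yields diagonal entries (1,1,1,1,1,1).

The boundary map ∂_2: C_2 → C_1 acts by ∂[p,q,r] = [q,r] − [p,r] + [p,q]. For instance
  ∂[0,2,3] = [2,3] − [0,3] + [0,2],
  ∂[1,2,3] = [2,3] − [1,3] + [1,2].
As a 18×12 matrix over Z this has rank 12, with invariant factors (1,1,1,1,1,1,1,1,1,1,1,2).

From H_k ≅ ker(∂_k) / im(∂_{k+1}) we obtain:

  H_0: rank C_0 − rank ∂_1 = 7 − 6 = 1, and the invariant factors of ∂_1 are all 1, so H_0 = Z.
  H_1: rank ker ∂_1 − rank ∂_2 = (18 − 6) − 12 = 0, and ∂_2 has invariant factor 2 > 1, so H_1 = Z/2.
  H_2: rank ker ∂_2 − rank ∂_3 = (12 − 12) − 0 = 0, and there is no ∂_3, so H_2 = 0.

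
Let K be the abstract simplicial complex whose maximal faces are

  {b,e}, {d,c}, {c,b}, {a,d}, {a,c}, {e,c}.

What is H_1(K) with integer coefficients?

H_1 = Z^2.

Take the total order a < b < c < d < e on the vertex set. Then K (dimension 1) consists of the simplices:

  0-simplices (5): a, b, c, d, e
  1-simplices (6): ac, ad, bc, be, cd, ce

giving chain groups C_0 ≅ Z^5, C_1 ≅ Z^6.

Boundary ∂_1: C_1 → C_0 is given by ∂[p,q] = [q] − [p]. For instance
  ∂cd = d − c.
The 5×6 boundary matrix has rank 4 and Smith normal form diag(1,1,1,1).

Reading off H_k = ker ∂_k / im ∂_{k+1}:

  H_1: rank ker ∂_1 − rank ∂_2 = (6 − 4) − 0 = 2, and there is no ∂_2, so H_1 ≅ Z^2.

(K is a triangulation of a wedge of 2 circles.)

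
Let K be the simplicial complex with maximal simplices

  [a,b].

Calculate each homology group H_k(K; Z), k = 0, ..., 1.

Fix the vertex order a < b and write every simplex with vertices in increasing order. Then dim K = 1 and the simplices of K are:

  0-simplices (2): a, b
  1-simplices (1): ab

Hence C_0 ≅ Z^2, C_1 ≅ Z^1.

The boundary map ∂_1: C_1 → C_0 is given by ∂[p,q] = [q] − [p]. For instance
  ∂ab = b − a.
As a 2×1 matrix over Z this has rank 1, with invariant factors (1).

From H_k ≅ ker(∂_k) / im(∂_{k+1}) we obtain:

  H_0: rank C_0 − rank ∂_1 = 2 − 1 = 1, and the invariant factors of ∂_1 are all 1, so H_0 ≅ Z.
  H_1: rank ker ∂_1 − rank ∂_2 = (1 − 1) − 0 = 0, and there is no ∂_2, so H_1 ≅ 0.

As a check, the Euler characteristic is 2 − 1 = 1, which agrees with 1 − 0 = 1.
(K is a triangulation of the 1-simplex.)

H_0 ≅ Z,  H_1 = 0.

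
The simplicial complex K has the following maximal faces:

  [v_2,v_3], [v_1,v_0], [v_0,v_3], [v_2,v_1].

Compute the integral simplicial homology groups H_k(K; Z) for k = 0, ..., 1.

H_0 = Z,  H_1 = Z.

Fix the vertex order v_0 < v_1 < v_2 < v_3 and write every simplex with vertices in increasing order. Then dim K = 1 and the simplices of K are:

  0-simplices (4): [v_0], [v_1], [v_2], [v_3]
  1-simplices (4): [v_0,v_1], [v_0,v_3], [v_1,v_2], [v_2,v_3]

Hence C_0 ≅ Z^4, C_1 ≅ Z^4.

Boundary ∂_1: C_1 → C_0 maps an edge to its endpoints' difference, ∂[p,q] = q − p.
As a 4×4 matrix over Z this has rank 3, with invariant factors (1,1,1).

Computing H_k = (kernel of ∂_k) / (image of ∂_{k+1}):

  H_0: rank C_0 − rank ∂_1 = 4 − 3 = 1, and the invariant factors of ∂_1 are all 1, so H_0 = Z.
  H_1: rank ker ∂_1 − rank ∂_2 = (4 − 3) − 0 = 1, and there is no ∂_2, so H_1 = Z.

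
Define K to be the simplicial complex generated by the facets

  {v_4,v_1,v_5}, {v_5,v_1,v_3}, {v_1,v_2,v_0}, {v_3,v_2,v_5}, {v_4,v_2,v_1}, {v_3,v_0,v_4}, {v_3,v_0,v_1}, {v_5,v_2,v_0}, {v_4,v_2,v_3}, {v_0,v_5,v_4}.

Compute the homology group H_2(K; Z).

Order the vertices as v_0 < v_1 < v_2 < v_3 < v_4 < v_5. Listing each simplex with vertices in this order, K has dimension 2 with simplices:

  0-simplices (6): [v_0], [v_1], [v_2], [v_3], [v_4], [v_5]
  1-simplices (15): (15 of them)
  2-simplices (10): [v_0,v_1,v_2], [v_0,v_1,v_3], [v_0,v_2,v_5], [v_0,v_3,v_4], [v_0,v_4,v_5], [v_1,v_2,v_4], [v_1,v_3,v_5], [v_1,v_4,v_5], [v_2,v_3,v_4], [v_2,v_3,v_5]

so the chain groups are C_0 ≅ Z^6, C_1 ≅ Z^15, C_2 ≅ Z^10.

Boundary ∂_1: C_1 → C_0 sends each edge [p,q] (with p < q) to q − p.
The resulting 6×15 matrix has rank 5, and its Smith normal form has invariant factors (1,1,1,1,1).

Boundary ∂_2: C_2 → C_1 sends each 2-simplex [p,q,r] to [q,r] − [p,r] + [p,q]. For instance
  ∂[v_0,v_1,v_2] = [v_1,v_2] − [v_0,v_2] + [v_0,v_1],
  ∂[v_1,v_4,v_5] = [v_4,v_5] − [v_1,v_5] + [v_1,v_4].
As a 15×10 matrix over Z this has rank 10, with invariant factors (1,1,1,1,1,1,1,1,1,2).

Reading off H_k = ker ∂_k / im ∂_{k+1}:

  H_2: rank ker ∂_2 − rank ∂_3 = (10 − 10) − 0 = 0, and there is no ∂_3, so H_2 = 0.

H_2 ≅ 0.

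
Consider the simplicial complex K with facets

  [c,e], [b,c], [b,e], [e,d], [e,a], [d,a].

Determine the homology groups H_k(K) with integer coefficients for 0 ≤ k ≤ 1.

H_0 = Z,  H_1 = Z^2.

Take the total order a < b < c < d < e on the vertex set. Then K (dimension 1) consists of the simplices:

  0-simplices (5): a, b, c, d, e
  1-simplices (6): ad, ae, bc, be, ce, de

giving chain groups C_0 ≅ Z^5, C_1 ≅ Z^6.

The boundary map ∂_1: C_1 → C_0 is given by ∂[p,q] = [q] − [p].
The 5×6 boundary matrix has rank 4 and Smith normal form diag(1,1,1,1).

From H_k ≅ ker(∂_k) / im(∂_{k+1}) we obtain:

  H_0: rank C_0 − rank ∂_1 = 5 − 4 = 1, and the invariant factors of ∂_1 are all 1, so H_0 ≅ Z.
  H_1: rank ker ∂_1 − rank ∂_2 = (6 − 4) − 0 = 2, and there is no ∂_2, so H_1 ≅ Z^2.

As a check, the Euler characteristic is 5 − 6 = -1, which agrees with 1 − 2 = -1.
(K is a triangulation of a wedge of 2 circles.)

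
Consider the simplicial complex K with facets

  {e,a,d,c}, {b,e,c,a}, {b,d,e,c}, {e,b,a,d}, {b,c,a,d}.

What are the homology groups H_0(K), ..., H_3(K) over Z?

Fix the vertex order a < b < c < d < e and write every simplex with vertices in increasing order. Then dim K = 3 and the simplices of K are:

  0-simplices (5): a, b, c, d, e
  1-simplices (10): ab, ac, ad, ae, bc, bd, be, cd, ce, de
  2-simplices (10): abc, abd, abe, acd, ace, ade, bcd, bce, bde, cde
  3-simplices (5): abcd, abce, abde, acde, bcde

Hence C_0 ≅ Z^5, C_1 ≅ Z^10, C_2 ≅ Z^10, C_3 ≅ Z^5.

Boundary ∂_1: C_1 → C_0 is given by ∂[p,q] = [q] − [p]. For instance
  ∂ad = d − a.
This gives a 5×10 integer matrix of rank 4; reducing to Smith normal form yields diagonal entries (1,1,1,1).

∂_2: C_2 → C_1 acts by ∂[p,q,r] = [q,r] − [p,r] + [p,q]. For instance
  ∂abe = be − ae + ab,
  ∂acd = cd − ad + ac.
This gives a 10×10 integer matrix of rank 6; reducing to Smith normal form yields diagonal entries (1,1,1,1,1,1).

Boundary ∂_3: C_3 → C_2 sends each 3-simplex σ to the alternating sum Σ_i (−1)^i (σ with its i-th vertex removed). For instance
  ∂abce = bce − ace + abe − abc,
  ∂acde = cde − ade + ace − acd.
This gives a 10×5 integer matrix of rank 4; reducing to Smith normal form yields diagonal entries (1,1,1,1).

From H_k ≅ ker(∂_k) / im(∂_{k+1}) we obtain:

  H_0: rank C_0 − rank ∂_1 = 5 − 4 = 1, and the invariant factors of ∂_1 are all 1, so H_0 = Z.
  H_1: rank ker ∂_1 − rank ∂_2 = (10 − 4) − 6 = 0, and the invariant factors of ∂_2 are all 1, so H_1 = 0.
  H_2: rank ker ∂_2 − rank ∂_3 = (10 − 6) − 4 = 0, and the invariant factors of ∂_3 are all 1, so H_2 = 0.
  H_3: rank ker ∂_3 − rank ∂_4 = (5 − 4) − 0 = 1, and there is no ∂_4, so H_3 = Z.

(K is a triangulation of the 3-sphere S^3.)

H_0 ≅ Z,  H_1 = 0,  H_2 = 0,  H_3 ≅ Z.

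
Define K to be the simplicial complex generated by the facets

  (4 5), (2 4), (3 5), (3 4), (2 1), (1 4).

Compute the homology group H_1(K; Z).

Order the vertices as 1 < 2 < 3 < 4 < 5. Listing each simplex with vertices in this order, K has dimension 1 with simplices:

  0-simplices (5): [1], [2], [3], [4], [5]
  1-simplices (6): [1,2], [1,4], [2,4], [3,4], [3,5], [4,5]

so the chain groups are C_0 ≅ Z^5, C_1 ≅ Z^6.

∂_1: C_1 → C_0 maps an edge to its endpoints' difference, ∂[p,q] = q − p. For instance
  ∂[3,4] = [4] − [3].
This gives a 5×6 integer matrix of rank 4; reducing to Smith normal form yields diagonal entries (1,1,1,1).

Computing H_k = (kernel of ∂_k) / (image of ∂_{k+1}):

  H_1: rank ker ∂_1 − rank ∂_2 = (6 − 4) − 0 = 2, and there is no ∂_2, so H_1 = Z^2.

(K is a triangulation of a wedge of 2 circles.)

H_1 = Z^2.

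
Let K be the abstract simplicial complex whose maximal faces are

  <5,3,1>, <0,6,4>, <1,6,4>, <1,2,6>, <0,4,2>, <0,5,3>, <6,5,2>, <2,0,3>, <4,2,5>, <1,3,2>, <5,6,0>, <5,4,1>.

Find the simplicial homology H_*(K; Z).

H_0 = Z,  H_1 = Z/2,  H_2 = 0.

We work with the vertex ordering 0 < 1 < 2 < 3 < 4 < 5 < 6. The simplices of K, each written with vertices in increasing order, are:

  0-simplices (7): [0], [1], [2], [3], [4], [5], [6]
  1-simplices (18): [0,2], [0,3], [0,4], [0,5], [0,6], [1,2], [1,3], [1,4], [1,5], [1,6], [2,3], [2,4], [2,5], [2,6], [3,5], [4,5], [4,6], [5,6]
  2-simplices (12): [0,2,3], [0,2,4], [0,3,5], [0,4,6], [0,5,6], [1,2,3], [1,2,6], [1,3,5], [1,4,5], [1,4,6], [2,4,5], [2,5,6]

Hence C_0 ≅ Z^7, C_1 ≅ Z^18, C_2 ≅ Z^12.

The boundary map ∂_1: C_1 → C_0 sends each edge [p,q] (with p < q) to q − p. For instance
  ∂[1,4] = [4] − [1].
This gives a 7×18 integer matrix of rank 6; reducing to Smith normal form yields diagonal entries (1,1,1,1,1,1).

The boundary map ∂_2: C_2 → C_1 sends each 2-simplex [p,q,r] to [q,r] − [p,r] + [p,q]. For instance
  ∂[1,2,6] = [2,6] − [1,6] + [1,2],
  ∂[2,5,6] = [5,6] − [2,6] + [2,5].
The resulting 18×12 matrix has rank 12, and its Smith normal form has invariant factors (1,1,1,1,1,1,1,1,1,1,1,2).

Reading off H_k = ker ∂_k / im ∂_{k+1}:

  H_0: rank C_0 − rank ∂_1 = 7 − 6 = 1, and the invariant factors of ∂_1 are all 1, so H_0 ≅ Z.
  H_1: rank ker ∂_1 − rank ∂_2 = (18 − 6) − 12 = 0, and ∂_2 has invariant factor 2 > 1, so H_1 ≅ Z/2.
  H_2: rank ker ∂_2 − rank ∂_3 = (12 − 12) − 0 = 0, and there is no ∂_3, so H_2 ≅ 0.

(K is a triangulation of the real projective plane RP^2.)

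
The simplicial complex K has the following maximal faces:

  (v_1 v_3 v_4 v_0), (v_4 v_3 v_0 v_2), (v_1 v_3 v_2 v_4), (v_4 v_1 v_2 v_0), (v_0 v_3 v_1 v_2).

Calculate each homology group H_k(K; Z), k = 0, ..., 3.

H_0 = Z,  H_1 = 0,  H_2 = 0,  H_3 = Z.

K has 5 vertices, 10 edges, 10 triangles, 5 3-simplices.
rank ∂_0 = 0, rank ∂_1 = 4 ⇒ b_0 = 5 − 0 − 4 = 1; all invariant factors of ∂_1 are 1 so no torsion. So H_0 ≅ Z.
rank ∂_1 = 4, rank ∂_2 = 6 ⇒ b_1 = 10 − 4 − 6 = 0; all invariant factors of ∂_2 are 1 so no torsion. So H_1 ≅ 0.
rank ∂_2 = 6, rank ∂_3 = 4 ⇒ b_2 = 10 − 6 − 4 = 0; all invariant factors of ∂_3 are 1 so no torsion. So H_2 ≅ 0.
rank ∂_3 = 4, rank ∂_4 = 0 ⇒ b_3 = 5 − 4 − 0 = 1. So H_3 ≅ Z.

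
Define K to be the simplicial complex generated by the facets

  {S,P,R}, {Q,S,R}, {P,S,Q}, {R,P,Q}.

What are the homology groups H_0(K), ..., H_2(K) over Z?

H_0 = Z,  H_1 = 0,  H_2 = Z.

K has 4 vertices, 6 edges, 4 triangles.
rank ∂_0 = 0, rank ∂_1 = 3 ⇒ b_0 = 4 − 0 − 3 = 1; all invariant factors of ∂_1 are 1 so no torsion. So H_0 = Z.
rank ∂_1 = 3, rank ∂_2 = 3 ⇒ b_1 = 6 − 3 − 3 = 0; all invariant factors of ∂_2 are 1 so no torsion. So H_1 = 0.
rank ∂_2 = 3, rank ∂_3 = 0 ⇒ b_2 = 4 − 3 − 0 = 1. So H_2 = Z.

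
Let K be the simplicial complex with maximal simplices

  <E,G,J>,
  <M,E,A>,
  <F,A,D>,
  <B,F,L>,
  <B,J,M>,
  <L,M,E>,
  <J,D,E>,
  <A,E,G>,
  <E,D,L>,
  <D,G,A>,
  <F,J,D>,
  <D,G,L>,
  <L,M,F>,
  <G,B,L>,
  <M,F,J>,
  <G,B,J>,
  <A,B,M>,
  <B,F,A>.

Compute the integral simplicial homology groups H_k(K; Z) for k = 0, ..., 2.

H_0 ≅ Z,  H_1 ≅ Z ⊕ Z/2,  H_2 = 0.

Order the vertices as A < B < D < E < F < G < J < L < M. Listing each simplex with vertices in this order, K has dimension 2 with simplices:

  0-simplices (9): A, B, D, E, F, G, J, L, M
  1-simplices (27): AB, AD, AE, AF, AG, AM, BF, BG, BJ, BL, BM, DE, DF, DG, DJ, DL, EG, EJ, EL, EM, FJ, FL, FM, GJ, GL, JM, LM
  2-simplices (18): ABF, ABM, ADF, ADG, AEG, AEM, BFL, BGJ, BGL, BJM, DEJ, DEL, DFJ, DGL, EGJ, ELM, FJM, FLM

giving chain groups C_0 ≅ Z^9, C_1 ≅ Z^27, C_2 ≅ Z^18.

The boundary map ∂_1: C_1 → C_0 maps an edge to its endpoints' difference, ∂[p,q] = q − p.
The resulting 9×27 matrix has rank 8, and its Smith normal form has invariant factors (1,1,1,1,1,1,1,1).

Boundary ∂_2: C_2 → C_1 acts by ∂[p,q,r] = [q,r] − [p,r] + [p,q]. For instance
  ∂DEJ = EJ − DJ + DE,
  ∂DFJ = FJ − DJ + DF.
The 27×18 boundary matrix has rank 18 and Smith normal form diag(1,1,1,1,1,1,1,1,1,1,1,1,1,1,1,1,1,2).

From H_k ≅ ker(∂_k) / im(∂_{k+1}) we obtain:

  H_0: rank C_0 − rank ∂_1 = 9 − 8 = 1, and the invariant factors of ∂_1 are all 1, so H_0 = Z.
  H_1: rank ker ∂_1 − rank ∂_2 = (27 − 8) − 18 = 1, and ∂_2 has invariant factor 2 > 1, so H_1 = Z ⊕ Z/2.
  H_2: rank ker ∂_2 − rank ∂_3 = (18 − 18) − 0 = 0, and there is no ∂_3, so H_2 = 0.

As a check, the Euler characteristic is 9 − 27 + 18 = 0, which agrees with 1 − 1 + 0 = 0.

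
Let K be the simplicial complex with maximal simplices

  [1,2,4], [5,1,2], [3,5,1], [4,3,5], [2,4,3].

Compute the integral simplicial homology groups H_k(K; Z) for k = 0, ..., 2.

Order the vertices as 1 < 2 < 3 < 4 < 5. Listing each simplex with vertices in this order, K has dimension 2 with simplices:

  0-simplices (5): [1], [2], [3], [4], [5]
  1-simplices (10): [1,2], [1,3], [1,4], [1,5], [2,3], [2,4], [2,5], [3,4], [3,5], [4,5]
  2-simplices (5): [1,2,4], [1,2,5], [1,3,5], [2,3,4], [3,4,5]

so the chain groups are C_0 ≅ Z^5, C_1 ≅ Z^10, C_2 ≅ Z^5.

∂_1: C_1 → C_0 is given by ∂[p,q] = [q] − [p]. For instance
  ∂[4,5] = [5] − [4].
This gives a 5×10 integer matrix of rank 4; reducing to Smith normal form yields diagonal entries (1,1,1,1).

The boundary map ∂_2: C_2 → C_1 acts by ∂[p,q,r] = [q,r] − [p,r] + [p,q]. For instance
  ∂[1,2,5] = [2,5] − [1,5] + [1,2],
  ∂[3,4,5] = [4,5] − [3,5] + [3,4].
As a 10×5 matrix over Z this has rank 5, with invariant factors (1,1,1,1,1).

From H_k ≅ ker(∂_k) / im(∂_{k+1}) we obtain:

  H_0: rank C_0 − rank ∂_1 = 5 − 4 = 1, and the invariant factors of ∂_1 are all 1, so H_0 ≅ Z.
  H_1: rank ker ∂_1 − rank ∂_2 = (10 − 4) − 5 = 1, and the invariant factors of ∂_2 are all 1, so H_1 ≅ Z.
  H_2: rank ker ∂_2 − rank ∂_3 = (5 − 5) − 0 = 0, and there is no ∂_3, so H_2 ≅ 0.

H_0 = Z,  H_1 = Z,  H_2 = 0.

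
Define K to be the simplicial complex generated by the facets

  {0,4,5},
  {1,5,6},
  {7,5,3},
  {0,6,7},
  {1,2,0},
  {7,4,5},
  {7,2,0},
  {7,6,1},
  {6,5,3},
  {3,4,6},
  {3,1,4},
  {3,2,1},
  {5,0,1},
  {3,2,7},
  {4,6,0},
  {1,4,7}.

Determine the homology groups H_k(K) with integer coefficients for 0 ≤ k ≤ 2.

H_0 ≅ Z,  H_1 ≅ Z^2,  H_2 ≅ Z.

Order the vertices as 0 < 1 < 2 < 3 < 4 < 5 < 6 < 7. Listing each simplex with vertices in this order, K has dimension 2 with simplices:

  0-simplices (8): [0], [1], [2], [3], [4], [5], [6], [7]
  1-simplices (24): (24 of them)
  2-simplices (16): [0,1,2], [0,1,5], [0,2,7], [0,4,5], [0,4,6], [0,6,7], [1,2,3], [1,3,4], [1,4,7], [1,5,6], [1,6,7], [2,3,7], [3,4,6], [3,5,6], [3,5,7], [4,5,7]

so the chain groups are C_0 ≅ Z^8, C_1 ≅ Z^24, C_2 ≅ Z^16.

Boundary ∂_1: C_1 → C_0 sends each edge [p,q] (with p < q) to q − p.
The 8×24 boundary matrix has rank 7 and Smith normal form diag(1,1,1,1,1,1,1).

The boundary map ∂_2: C_2 → C_1 acts by ∂[p,q,r] = [q,r] − [p,r] + [p,q]. For instance
  ∂[1,4,7] = [4,7] − [1,7] + [1,4],
  ∂[3,5,6] = [5,6] − [3,6] + [3,5].
The 24×16 boundary matrix has rank 15 and Smith normal form diag(1,1,1,1,1,1,1,1,1,1,1,1,1,1,1).

Now H_k = ker ∂_k / im ∂_{k+1}, so:

  H_0: rank C_0 − rank ∂_1 = 8 − 7 = 1, and the invariant factors of ∂_1 are all 1, so H_0 ≅ Z.
  H_1: rank ker ∂_1 − rank ∂_2 = (24 − 7) − 15 = 2, and the invariant factors of ∂_2 are all 1, so H_1 ≅ Z^2.
  H_2: rank ker ∂_2 − rank ∂_3 = (16 − 15) − 0 = 1, and there is no ∂_3, so H_2 ≅ Z.

As a check, the Euler characteristic is 8 − 24 + 16 = 0, which agrees with 1 − 2 + 1 = 0.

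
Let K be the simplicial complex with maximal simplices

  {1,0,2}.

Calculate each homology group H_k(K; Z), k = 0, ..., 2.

We work with the vertex ordering 0 < 1 < 2. The simplices of K, each written with vertices in increasing order, are:

  0-simplices (3): [0], [1], [2]
  1-simplices (3): [0,1], [0,2], [1,2]
  2-simplices (1): [0,1,2]

so the chain groups are C_0 ≅ Z^3, C_1 ≅ Z^3, C_2 ≅ Z^1.

The boundary map ∂_1: C_1 → C_0 maps an edge to its endpoints' difference, ∂[p,q] = q − p. For instance
  ∂[0,1] = [1] − [0].
The 3×3 boundary matrix has rank 2 and Smith normal form diag(1,1).

The boundary map ∂_2: C_2 → C_1 maps a triangle to the signed sum of its edges. For instance
  ∂[0,1,2] = [1,2] − [0,2] + [0,1].
This gives a 3×1 integer matrix of rank 1; reducing to Smith normal form yields diagonal entries (1).

From H_k ≅ ker(∂_k) / im(∂_{k+1}) we obtain:

  H_0: rank C_0 − rank ∂_1 = 3 − 2 = 1, and the invariant factors of ∂_1 are all 1, so H_0 = Z.
  H_1: rank ker ∂_1 − rank ∂_2 = (3 − 2) − 1 = 0, and the invariant factors of ∂_2 are all 1, so H_1 = 0.
  H_2: rank ker ∂_2 − rank ∂_3 = (1 − 1) − 0 = 0, and there is no ∂_3, so H_2 = 0.

As a check, the Euler characteristic is 3 − 3 + 1 = 1, which agrees with 1 − 0 + 0 = 1.

H_0 = Z,  H_1 = 0,  H_2 = 0.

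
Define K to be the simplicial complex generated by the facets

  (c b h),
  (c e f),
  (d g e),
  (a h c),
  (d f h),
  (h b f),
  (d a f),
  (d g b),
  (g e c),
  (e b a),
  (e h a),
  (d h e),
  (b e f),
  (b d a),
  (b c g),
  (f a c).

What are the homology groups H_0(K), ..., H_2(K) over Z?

H_0 ≅ Z,  H_1 ≅ Z^2,  H_2 ≅ Z.

K has 8 vertices, 24 edges, 16 triangles.
rank ∂_0 = 0, rank ∂_1 = 7 ⇒ b_0 = 8 − 0 − 7 = 1; all invariant factors of ∂_1 are 1 so no torsion. So H_0 ≅ Z.
rank ∂_1 = 7, rank ∂_2 = 15 ⇒ b_1 = 24 − 7 − 15 = 2; all invariant factors of ∂_2 are 1 so no torsion. So H_1 ≅ Z^2.
rank ∂_2 = 15, rank ∂_3 = 0 ⇒ b_2 = 16 − 15 − 0 = 1. So H_2 ≅ Z.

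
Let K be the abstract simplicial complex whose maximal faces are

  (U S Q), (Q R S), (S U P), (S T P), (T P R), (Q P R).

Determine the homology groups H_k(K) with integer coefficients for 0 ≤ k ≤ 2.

H_0 = Z,  H_1 = Z,  H_2 = 0.

Order the vertices as P < Q < R < S < T < U. Listing each simplex with vertices in this order, K has dimension 2 with simplices:

  0-simplices (6): P, Q, R, S, T, U
  1-simplices (12): PQ, PR, PS, PT, PU, QR, QS, QU, RS, RT, ST, SU
  2-simplices (6): PQR, PRT, PST, PSU, QRS, QSU

Hence C_0 ≅ Z^6, C_1 ≅ Z^12, C_2 ≅ Z^6.

The boundary map ∂_1: C_1 → C_0 sends each edge [p,q] (with p < q) to q − p.
The 6×12 boundary matrix has rank 5 and Smith normal form diag(1,1,1,1,1).

∂_2: C_2 → C_1 acts by ∂[p,q,r] = [q,r] − [p,r] + [p,q]. For instance
  ∂QRS = RS − QS + QR,
  ∂PSU = SU − PU + PS.
The 12×6 boundary matrix has rank 6 and Smith normal form diag(1,1,1,1,1,1).

From H_k ≅ ker(∂_k) / im(∂_{k+1}) we obtain:

  H_0: rank C_0 − rank ∂_1 = 6 − 5 = 1, and the invariant factors of ∂_1 are all 1, so H_0 ≅ Z.
  H_1: rank ker ∂_1 − rank ∂_2 = (12 − 5) − 6 = 1, and the invariant factors of ∂_2 are all 1, so H_1 ≅ Z.
  H_2: rank ker ∂_2 − rank ∂_3 = (6 − 6) − 0 = 0, and there is no ∂_3, so H_2 ≅ 0.

As a check, the Euler characteristic is 6 − 12 + 6 = 0, which agrees with 1 − 1 + 0 = 0.
(K is a triangulation of the cylinder S^1 x I.)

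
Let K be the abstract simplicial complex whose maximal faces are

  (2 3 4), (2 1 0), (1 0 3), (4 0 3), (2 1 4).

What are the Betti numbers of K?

Order the vertices as 0 < 1 < 2 < 3 < 4. Listing each simplex with vertices in this order, K has dimension 2 with simplices:

  0-simplices (5): [0], [1], [2], [3], [4]
  1-simplices (10): [0,1], [0,2], [0,3], [0,4], [1,2], [1,3], [1,4], [2,3], [2,4], [3,4]
  2-simplices (5): [0,1,2], [0,1,3], [0,3,4], [1,2,4], [2,3,4]

Hence C_0 ≅ Z^5, C_1 ≅ Z^10, C_2 ≅ Z^5.

Boundary ∂_1: C_1 → C_0 is given by ∂[p,q] = [q] − [p]. For instance
  ∂[1,3] = [3] − [1].
The resulting 5×10 matrix has rank 4, and its Smith normal form has invariant factors (1,1,1,1).

The boundary map ∂_2: C_2 → C_1 maps a triangle to the signed sum of its edges. For instance
  ∂[2,3,4] = [3,4] − [2,4] + [2,3],
  ∂[1,2,4] = [2,4] − [1,4] + [1,2].
The 10×5 boundary matrix has rank 5 and Smith normal form diag(1,1,1,1,1).

Reading off H_k = ker ∂_k / im ∂_{k+1}:

  H_0: rank C_0 − rank ∂_1 = 5 − 4 = 1, and the invariant factors of ∂_1 are all 1, so H_0 ≅ Z.
  H_1: rank ker ∂_1 − rank ∂_2 = (10 − 4) − 5 = 1, and the invariant factors of ∂_2 are all 1, so H_1 ≅ Z.
  H_2: rank ker ∂_2 − rank ∂_3 = (5 − 5) − 0 = 0, and there is no ∂_3, so H_2 ≅ 0.

(K is a triangulation of the Möbius band.)

Hence the Betti numbers are b_0 = 1, b_1 = 1, b_2 = 0.

b_0 = 1, b_1 = 1, b_2 = 0.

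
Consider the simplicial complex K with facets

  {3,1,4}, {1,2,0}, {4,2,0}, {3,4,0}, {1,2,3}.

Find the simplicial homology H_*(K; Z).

H_0 = Z,  H_1 = Z,  H_2 = 0.

Order the vertices as 0 < 1 < 2 < 3 < 4. Listing each simplex with vertices in this order, K has dimension 2 with simplices:

  0-simplices (5): [0], [1], [2], [3], [4]
  1-simplices (10): [0,1], [0,2], [0,3], [0,4], [1,2], [1,3], [1,4], [2,3], [2,4], [3,4]
  2-simplices (5): [0,1,2], [0,2,4], [0,3,4], [1,2,3], [1,3,4]

giving chain groups C_0 ≅ Z^5, C_1 ≅ Z^10, C_2 ≅ Z^5.

∂_1: C_1 → C_0 is given by ∂[p,q] = [q] − [p]. For instance
  ∂[0,2] = [2] − [0].
The 5×10 boundary matrix has rank 4 and Smith normal form diag(1,1,1,1).

The boundary map ∂_2: C_2 → C_1 maps a triangle to the signed sum of its edges. For instance
  ∂[0,3,4] = [3,4] − [0,4] + [0,3],
  ∂[0,2,4] = [2,4] − [0,4] + [0,2].
This gives a 10×5 integer matrix of rank 5; reducing to Smith normal form yields diagonal entries (1,1,1,1,1).

Now H_k = ker ∂_k / im ∂_{k+1}, so:

  H_0: rank C_0 − rank ∂_1 = 5 − 4 = 1, and the invariant factors of ∂_1 are all 1, so H_0 ≅ Z.
  H_1: rank ker ∂_1 − rank ∂_2 = (10 − 4) − 5 = 1, and the invariant factors of ∂_2 are all 1, so H_1 ≅ Z.
  H_2: rank ker ∂_2 − rank ∂_3 = (5 − 5) − 0 = 0, and there is no ∂_3, so H_2 ≅ 0.

(K is a triangulation of the Möbius band.)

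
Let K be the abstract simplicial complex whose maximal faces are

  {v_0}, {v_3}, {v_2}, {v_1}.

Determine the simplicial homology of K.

K has 4 vertices.
rank ∂_0 = 0, rank ∂_1 = 0 ⇒ b_0 = 4 − 0 − 0 = 4. So H_0 = Z^4.

H_0 = Z^4.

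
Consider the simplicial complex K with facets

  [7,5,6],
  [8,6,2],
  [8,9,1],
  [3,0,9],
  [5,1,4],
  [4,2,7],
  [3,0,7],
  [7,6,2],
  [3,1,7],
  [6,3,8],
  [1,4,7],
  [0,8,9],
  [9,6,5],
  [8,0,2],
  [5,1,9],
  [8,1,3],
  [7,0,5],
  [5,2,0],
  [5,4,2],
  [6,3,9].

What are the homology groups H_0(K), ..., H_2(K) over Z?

H_0 = Z,  H_1 = Z ⊕ Z/2,  H_2 = 0.

Fix the vertex order 0 < 1 < 2 < 3 < 4 < 5 < 6 < 7 < 8 < 9 and write every simplex with vertices in increasing order. Then dim K = 2 and the simplices of K are:

  0-simplices (10): [0], [1], [2], [3], [4], [5], [6], [7], [8], [9]
  1-simplices (30): (30 of them)
  2-simplices (20): (20 of them)

Hence C_0 ≅ Z^10, C_1 ≅ Z^30, C_2 ≅ Z^20.

The boundary map ∂_1: C_1 → C_0 sends each edge [p,q] (with p < q) to q − p. For instance
  ∂[3,9] = [9] − [3].
This gives a 10×30 integer matrix of rank 9; reducing to Smith normal form yields diagonal entries (1,1,1,1,1,1,1,1,1).

Boundary ∂_2: C_2 → C_1 acts by ∂[p,q,r] = [q,r] − [p,r] + [p,q]. For instance
  ∂[2,6,8] = [6,8] − [2,8] + [2,6],
  ∂[1,4,5] = [4,5] − [1,5] + [1,4].
The resulting 30×20 matrix has rank 20, and its Smith normal form has invariant factors (1,1,1,1,1,1,1,1,1,1,1,1,1,1,1,1,1,1,1,2).

Reading off H_k = ker ∂_k / im ∂_{k+1}:

  H_0: rank C_0 − rank ∂_1 = 10 − 9 = 1, and the invariant factors of ∂_1 are all 1, so H_0 = Z.
  H_1: rank ker ∂_1 − rank ∂_2 = (30 − 9) − 20 = 1, and ∂_2 has invariant factor 2 > 1, so H_1 = Z ⊕ Z/2.
  H_2: rank ker ∂_2 − rank ∂_3 = (20 − 20) − 0 = 0, and there is no ∂_3, so H_2 = 0.

As a check, the Euler characteristic is 10 − 30 + 20 = 0, which agrees with 1 − 1 + 0 = 0.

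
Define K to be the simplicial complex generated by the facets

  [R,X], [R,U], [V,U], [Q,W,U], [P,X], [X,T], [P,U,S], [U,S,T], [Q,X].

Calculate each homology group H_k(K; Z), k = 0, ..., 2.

We work with the vertex ordering P < Q < R < S < T < U < V < W < X. The simplices of K, each written with vertices in increasing order, are:

  0-simplices (9): P, Q, R, S, T, U, V, W, X
  1-simplices (14): PS, PU, PX, QU, QW, QX, RU, RX, ST, SU, TU, TX, UV, UW
  2-simplices (3): PSU, QUW, STU

giving chain groups C_0 ≅ Z^9, C_1 ≅ Z^14, C_2 ≅ Z^3.

Boundary ∂_1: C_1 → C_0 sends each edge [p,q] (with p < q) to q − p. For instance
  ∂QX = X − Q.
The resulting 9×14 matrix has rank 8, and its Smith normal form has invariant factors (1,1,1,1,1,1,1,1).

The boundary map ∂_2: C_2 → C_1 sends each 2-simplex [p,q,r] to [q,r] − [p,r] + [p,q]. For instance
  ∂PSU = SU − PU + PS,
  ∂STU = TU − SU + ST.
This gives a 14×3 integer matrix of rank 3; reducing to Smith normal form yields diagonal entries (1,1,1).

Reading off H_k = ker ∂_k / im ∂_{k+1}:

  H_0: rank C_0 − rank ∂_1 = 9 − 8 = 1, and the invariant factors of ∂_1 are all 1, so H_0 ≅ Z.
  H_1: rank ker ∂_1 − rank ∂_2 = (14 − 8) − 3 = 3, and the invariant factors of ∂_2 are all 1, so H_1 ≅ Z^3.
  H_2: rank ker ∂_2 − rank ∂_3 = (3 − 3) − 0 = 0, and there is no ∂_3, so H_2 ≅ 0.

As a check, the Euler characteristic is 9 − 14 + 3 = -2, which agrees with 1 − 3 + 0 = -2.

H_0 ≅ Z,  H_1 ≅ Z^3,  H_2 = 0.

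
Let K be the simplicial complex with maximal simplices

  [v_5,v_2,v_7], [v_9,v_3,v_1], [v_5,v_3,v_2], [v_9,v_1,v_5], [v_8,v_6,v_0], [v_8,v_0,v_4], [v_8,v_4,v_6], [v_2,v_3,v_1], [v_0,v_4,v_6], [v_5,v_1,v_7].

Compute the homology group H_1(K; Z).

Fix the vertex order v_0 < v_1 < v_2 < v_3 < v_4 < v_5 < v_6 < v_7 < v_8 < v_9 and write every simplex with vertices in increasing order. Then dim K = 2 and the simplices of K are:

  0-simplices (10): [v_0], [v_1], [v_2], [v_3], [v_4], [v_5], [v_6], [v_7], [v_8], [v_9]
  1-simplices (18): (18 of them)
  2-simplices (10): [v_0,v_4,v_6], [v_0,v_4,v_8], [v_0,v_6,v_8], [v_1,v_2,v_3], [v_1,v_3,v_9], [v_1,v_5,v_7], [v_1,v_5,v_9], [v_2,v_3,v_5], [v_2,v_5,v_7], [v_4,v_6,v_8]

Hence C_0 ≅ Z^10, C_1 ≅ Z^18, C_2 ≅ Z^10.

Boundary ∂_1: C_1 → C_0 sends each edge [p,q] (with p < q) to q − p.
This gives a 10×18 integer matrix of rank 8; reducing to Smith normal form yields diagonal entries (1,1,1,1,1,1,1,1).

∂_2: C_2 → C_1 acts by ∂[p,q,r] = [q,r] − [p,r] + [p,q]. For instance
  ∂[v_2,v_5,v_7] = [v_5,v_7] − [v_2,v_7] + [v_2,v_5],
  ∂[v_2,v_3,v_5] = [v_3,v_5] − [v_2,v_5] + [v_2,v_3].
As a 18×10 matrix over Z this has rank 9, with invariant factors (1,1,1,1,1,1,1,1,1).

Now H_k = ker ∂_k / im ∂_{k+1}, so:

  H_1: rank ker ∂_1 − rank ∂_2 = (18 − 8) − 9 = 1, and the invariant factors of ∂_2 are all 1, so H_1 ≅ Z.

H_1 ≅ Z.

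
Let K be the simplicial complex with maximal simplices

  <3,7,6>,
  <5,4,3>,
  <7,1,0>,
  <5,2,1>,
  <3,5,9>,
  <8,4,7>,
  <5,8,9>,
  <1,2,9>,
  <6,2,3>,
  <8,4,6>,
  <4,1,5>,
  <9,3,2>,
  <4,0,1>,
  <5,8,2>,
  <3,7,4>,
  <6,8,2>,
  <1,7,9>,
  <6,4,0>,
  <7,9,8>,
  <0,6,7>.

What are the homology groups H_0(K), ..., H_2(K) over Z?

H_0 = Z,  H_1 = Z ⊕ Z/2,  H_2 = 0.

Order the vertices as 0 < 1 < 2 < 3 < 4 < 5 < 6 < 7 < 8 < 9. Listing each simplex with vertices in this order, K has dimension 2 with simplices:

  0-simplices (10): [0], [1], [2], [3], [4], [5], [6], [7], [8], [9]
  1-simplices (30): (30 of them)
  2-simplices (20): (20 of them)

Hence C_0 ≅ Z^10, C_1 ≅ Z^30, C_2 ≅ Z^20.

∂_1: C_1 → C_0 sends each edge [p,q] (with p < q) to q − p. For instance
  ∂[0,6] = [6] − [0].
The resulting 10×30 matrix has rank 9, and its Smith normal form has invariant factors (1,1,1,1,1,1,1,1,1).

Boundary ∂_2: C_2 → C_1 maps a triangle to the signed sum of its edges. For instance
  ∂[0,1,4] = [1,4] − [0,4] + [0,1],
  ∂[0,1,7] = [1,7] − [0,7] + [0,1].
This gives a 30×20 integer matrix of rank 20; reducing to Smith normal form yields diagonal entries (1,1,1,1,1,1,1,1,1,1,1,1,1,1,1,1,1,1,1,2).

Computing H_k = (kernel of ∂_k) / (image of ∂_{k+1}):

  H_0: rank C_0 − rank ∂_1 = 10 − 9 = 1, and the invariant factors of ∂_1 are all 1, so H_0 ≅ Z.
  H_1: rank ker ∂_1 − rank ∂_2 = (30 − 9) − 20 = 1, and ∂_2 has invariant factor 2 > 1, so H_1 ≅ Z ⊕ Z/2.
  H_2: rank ker ∂_2 − rank ∂_3 = (20 − 20) − 0 = 0, and there is no ∂_3, so H_2 ≅ 0.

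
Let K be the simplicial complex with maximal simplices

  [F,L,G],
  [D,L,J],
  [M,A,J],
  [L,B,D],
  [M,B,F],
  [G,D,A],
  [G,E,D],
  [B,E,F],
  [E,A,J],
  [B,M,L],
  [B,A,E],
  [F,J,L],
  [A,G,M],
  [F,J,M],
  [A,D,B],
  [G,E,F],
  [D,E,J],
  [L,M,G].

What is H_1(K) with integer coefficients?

H_1 ≅ Z × Z/2.

Order the vertices as A < B < D < E < F < G < J < L < M. Listing each simplex with vertices in this order, K has dimension 2 with simplices:

  0-simplices (9): A, B, D, E, F, G, J, L, M
  1-simplices (27): AB, AD, AE, AG, AJ, AM, BD, BE, BF, BL, BM, DE, DG, DJ, DL, EF, EG, EJ, FG, FJ, FL, FM, GL, GM, JL, JM, LM
  2-simplices (18): ABD, ABE, ADG, AEJ, AGM, AJM, BDL, BEF, BFM, BLM, DEG, DEJ, DJL, EFG, FGL, FJL, FJM, GLM

giving chain groups C_0 ≅ Z^9, C_1 ≅ Z^27, C_2 ≅ Z^18.

The boundary map ∂_1: C_1 → C_0 sends each edge [p,q] (with p < q) to q − p.
This gives a 9×27 integer matrix of rank 8; reducing to Smith normal form yields diagonal entries (1,1,1,1,1,1,1,1).

Boundary ∂_2: C_2 → C_1 maps a triangle to the signed sum of its edges. For instance
  ∂AJM = JM − AM + AJ,
  ∂GLM = LM − GM + GL.
The 27×18 boundary matrix has rank 18 and Smith normal form diag(1,1,1,1,1,1,1,1,1,1,1,1,1,1,1,1,1,2).

Computing H_k = (kernel of ∂_k) / (image of ∂_{k+1}):

  H_1: rank ker ∂_1 − rank ∂_2 = (27 − 8) − 18 = 1, and ∂_2 has invariant factor 2 > 1, so H_1 = Z × Z/2.

(K is a triangulation of the Klein bottle.)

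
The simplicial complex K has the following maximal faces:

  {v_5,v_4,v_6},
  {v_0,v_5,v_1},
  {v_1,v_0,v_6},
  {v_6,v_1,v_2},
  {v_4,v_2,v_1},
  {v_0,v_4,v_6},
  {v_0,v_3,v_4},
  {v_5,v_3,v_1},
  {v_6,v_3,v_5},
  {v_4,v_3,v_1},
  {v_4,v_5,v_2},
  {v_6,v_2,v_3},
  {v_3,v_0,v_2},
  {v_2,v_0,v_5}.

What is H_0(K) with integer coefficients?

Fix the vertex order v_0 < v_1 < v_2 < v_3 < v_4 < v_5 < v_6 and write every simplex with vertices in increasing order. Then dim K = 2 and the simplices of K are:

  0-simplices (7): [v_0], [v_1], [v_2], [v_3], [v_4], [v_5], [v_6]
  1-simplices (21): (21 of them)
  2-simplices (14): (14 of them)

giving chain groups C_0 ≅ Z^7, C_1 ≅ Z^21, C_2 ≅ Z^14.

Boundary ∂_1: C_1 → C_0 maps an edge to its endpoints' difference, ∂[p,q] = q − p. For instance
  ∂[v_3,v_6] = [v_6] − [v_3].
As a 7×21 matrix over Z this has rank 6, with invariant factors (1,1,1,1,1,1).

∂_2: C_2 → C_1 acts by ∂[p,q,r] = [q,r] − [p,r] + [p,q]. For instance
  ∂[v_1,v_2,v_4] = [v_2,v_4] − [v_1,v_4] + [v_1,v_2],
  ∂[v_0,v_3,v_4] = [v_3,v_4] − [v_0,v_4] + [v_0,v_3].
This gives a 21×14 integer matrix of rank 13; reducing to Smith normal form yields diagonal entries (1,1,1,1,1,1,1,1,1,1,1,1,1).

From H_k ≅ ker(∂_k) / im(∂_{k+1}) we obtain:

  H_0: rank C_0 − rank ∂_1 = 7 − 6 = 1, and the invariant factors of ∂_1 are all 1, so H_0 = Z.

(K is a triangulation of the torus T^2.)

H_0 ≅ Z.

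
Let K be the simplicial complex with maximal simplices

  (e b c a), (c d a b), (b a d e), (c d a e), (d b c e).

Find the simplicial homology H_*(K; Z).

H_0 = Z,  H_1 = 0,  H_2 = 0,  H_3 = Z.

Order the vertices as a < b < c < d < e. Listing each simplex with vertices in this order, K has dimension 3 with simplices:

  0-simplices (5): a, b, c, d, e
  1-simplices (10): ab, ac, ad, ae, bc, bd, be, cd, ce, de
  2-simplices (10): abc, abd, abe, acd, ace, ade, bcd, bce, bde, cde
  3-simplices (5): abcd, abce, abde, acde, bcde

so the chain groups are C_0 ≅ Z^5, C_1 ≅ Z^10, C_2 ≅ Z^10, C_3 ≅ Z^5.

Boundary ∂_1: C_1 → C_0 is given by ∂[p,q] = [q] − [p].
As a 5×10 matrix over Z this has rank 4, with invariant factors (1,1,1,1).

The boundary map ∂_2: C_2 → C_1 sends each 2-simplex [p,q,r] to [q,r] − [p,r] + [p,q]. For instance
  ∂bce = ce − be + bc,
  ∂abc = bc − ac + ab.
The resulting 10×10 matrix has rank 6, and its Smith normal form has invariant factors (1,1,1,1,1,1).

The boundary map ∂_3: C_3 → C_2 sends each 3-simplex σ to the alternating sum Σ_i (−1)^i (σ with its i-th vertex removed). For instance
  ∂acde = cde − ade + ace − acd,
  ∂abcd = bcd − acd + abd − abc.
This gives a 10×5 integer matrix of rank 4; reducing to Smith normal form yields diagonal entries (1,1,1,1).

Now H_k = ker ∂_k / im ∂_{k+1}, so:

  H_0: rank C_0 − rank ∂_1 = 5 − 4 = 1, and the invariant factors of ∂_1 are all 1, so H_0 = Z.
  H_1: rank ker ∂_1 − rank ∂_2 = (10 − 4) − 6 = 0, and the invariant factors of ∂_2 are all 1, so H_1 = 0.
  H_2: rank ker ∂_2 − rank ∂_3 = (10 − 6) − 4 = 0, and the invariant factors of ∂_3 are all 1, so H_2 = 0.
  H_3: rank ker ∂_3 − rank ∂_4 = (5 − 4) − 0 = 1, and there is no ∂_4, so H_3 = Z.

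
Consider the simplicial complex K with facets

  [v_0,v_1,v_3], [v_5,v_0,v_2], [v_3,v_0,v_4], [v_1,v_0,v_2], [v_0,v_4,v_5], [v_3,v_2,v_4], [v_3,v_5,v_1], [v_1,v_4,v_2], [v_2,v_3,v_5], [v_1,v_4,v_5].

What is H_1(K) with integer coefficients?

H_1 = Z/2.

Fix the vertex order v_0 < v_1 < v_2 < v_3 < v_4 < v_5 and write every simplex with vertices in increasing order. Then dim K = 2 and the simplices of K are:

  0-simplices (6): [v_0], [v_1], [v_2], [v_3], [v_4], [v_5]
  1-simplices (15): (15 of them)
  2-simplices (10): [v_0,v_1,v_2], [v_0,v_1,v_3], [v_0,v_2,v_5], [v_0,v_3,v_4], [v_0,v_4,v_5], [v_1,v_2,v_4], [v_1,v_3,v_5], [v_1,v_4,v_5], [v_2,v_3,v_4], [v_2,v_3,v_5]

so the chain groups are C_0 ≅ Z^6, C_1 ≅ Z^15, C_2 ≅ Z^10.

∂_1: C_1 → C_0 is given by ∂[p,q] = [q] − [p]. For instance
  ∂[v_1,v_5] = [v_5] − [v_1].
As a 6×15 matrix over Z this has rank 5, with invariant factors (1,1,1,1,1).

Boundary ∂_2: C_2 → C_1 acts by ∂[p,q,r] = [q,r] − [p,r] + [p,q]. For instance
  ∂[v_1,v_3,v_5] = [v_3,v_5] − [v_1,v_5] + [v_1,v_3],
  ∂[v_2,v_3,v_4] = [v_3,v_4] − [v_2,v_4] + [v_2,v_3].
As a 15×10 matrix over Z this has rank 10, with invariant factors (1,1,1,1,1,1,1,1,1,2).

Reading off H_k = ker ∂_k / im ∂_{k+1}:

  H_1: rank ker ∂_1 − rank ∂_2 = (15 − 5) − 10 = 0, and ∂_2 has invariant factor 2 > 1, so H_1 ≅ Z/2.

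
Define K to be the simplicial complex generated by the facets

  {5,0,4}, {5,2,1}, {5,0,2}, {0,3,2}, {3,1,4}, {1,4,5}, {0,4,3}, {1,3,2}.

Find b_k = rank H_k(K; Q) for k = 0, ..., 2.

b_0 = 1, b_1 = 0, b_2 = 1.

Take the total order 0 < 1 < 2 < 3 < 4 < 5 on the vertex set. Then K (dimension 2) consists of the simplices:

  0-simplices (6): [0], [1], [2], [3], [4], [5]
  1-simplices (12): [0,2], [0,3], [0,4], [0,5], [1,2], [1,3], [1,4], [1,5], [2,3], [2,5], [3,4], [4,5]
  2-simplices (8): [0,2,3], [0,2,5], [0,3,4], [0,4,5], [1,2,3], [1,2,5], [1,3,4], [1,4,5]

giving chain groups C_0 ≅ Z^6, C_1 ≅ Z^12, C_2 ≅ Z^8.

The boundary map ∂_1: C_1 → C_0 maps an edge to its endpoints' difference, ∂[p,q] = q − p. For instance
  ∂[2,3] = [3] − [2].
As a 6×12 matrix over Z this has rank 5, with invariant factors (1,1,1,1,1).

∂_2: C_2 → C_1 maps a triangle to the signed sum of its edges. For instance
  ∂[1,4,5] = [4,5] − [1,5] + [1,4],
  ∂[1,2,5] = [2,5] − [1,5] + [1,2].
As a 12×8 matrix over Z this has rank 7, with invariant factors (1,1,1,1,1,1,1).

From H_k ≅ ker(∂_k) / im(∂_{k+1}) we obtain:

  H_0: rank C_0 − rank ∂_1 = 6 − 5 = 1, and the invariant factors of ∂_1 are all 1, so H_0 = Z.
  H_1: rank ker ∂_1 − rank ∂_2 = (12 − 5) − 7 = 0, and the invariant factors of ∂_2 are all 1, so H_1 = 0.
  H_2: rank ker ∂_2 − rank ∂_3 = (8 − 7) − 0 = 1, and there is no ∂_3, so H_2 = Z.

As a check, the Euler characteristic is 6 − 12 + 8 = 2, which agrees with 1 − 0 + 1 = 2.
(K is a triangulation of the 2-sphere S^2.)

Hence the Betti numbers are b_0 = 1, b_1 = 0, b_2 = 1.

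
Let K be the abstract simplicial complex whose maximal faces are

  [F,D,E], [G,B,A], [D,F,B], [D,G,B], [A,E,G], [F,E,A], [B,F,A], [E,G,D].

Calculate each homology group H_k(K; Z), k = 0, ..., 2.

H_0 = Z,  H_1 = 0,  H_2 = Z.

K has 6 vertices, 12 edges, 8 triangles.
rank ∂_0 = 0, rank ∂_1 = 5 ⇒ b_0 = 6 − 0 − 5 = 1; all invariant factors of ∂_1 are 1 so no torsion. So H_0 = Z.
rank ∂_1 = 5, rank ∂_2 = 7 ⇒ b_1 = 12 − 5 − 7 = 0; all invariant factors of ∂_2 are 1 so no torsion. So H_1 = 0.
rank ∂_2 = 7, rank ∂_3 = 0 ⇒ b_2 = 8 − 7 − 0 = 1. So H_2 = Z.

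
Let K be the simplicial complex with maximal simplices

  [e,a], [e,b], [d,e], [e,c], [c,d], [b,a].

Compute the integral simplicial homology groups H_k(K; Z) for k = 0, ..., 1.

Order the vertices as a < b < c < d < e. Listing each simplex with vertices in this order, K has dimension 1 with simplices:

  0-simplices (5): a, b, c, d, e
  1-simplices (6): ab, ae, be, cd, ce, de

giving chain groups C_0 ≅ Z^5, C_1 ≅ Z^6.

∂_1: C_1 → C_0 sends each edge [p,q] (with p < q) to q − p. For instance
  ∂be = e − b.
As a 5×6 matrix over Z this has rank 4, with invariant factors (1,1,1,1).

Computing H_k = (kernel of ∂_k) / (image of ∂_{k+1}):

  H_0: rank C_0 − rank ∂_1 = 5 − 4 = 1, and the invariant factors of ∂_1 are all 1, so H_0 = Z.
  H_1: rank ker ∂_1 − rank ∂_2 = (6 − 4) − 0 = 2, and there is no ∂_2, so H_1 = Z^2.

H_0 = Z,  H_1 = Z^2.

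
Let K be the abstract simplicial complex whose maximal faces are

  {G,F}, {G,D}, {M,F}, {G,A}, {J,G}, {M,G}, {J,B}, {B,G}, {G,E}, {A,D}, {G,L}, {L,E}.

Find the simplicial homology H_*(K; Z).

Fix the vertex order A < B < D < E < F < G < J < L < M and write every simplex with vertices in increasing order. Then dim K = 1 and the simplices of K are:

  0-simplices (9): A, B, D, E, F, G, J, L, M
  1-simplices (12): AD, AG, BG, BJ, DG, EG, EL, FG, FM, GJ, GL, GM

giving chain groups C_0 ≅ Z^9, C_1 ≅ Z^12.

The boundary map ∂_1: C_1 → C_0 is given by ∂[p,q] = [q] − [p].
The 9×12 boundary matrix has rank 8 and Smith normal form diag(1,1,1,1,1,1,1,1).

Now H_k = ker ∂_k / im ∂_{k+1}, so:

  H_0: rank C_0 − rank ∂_1 = 9 − 8 = 1, and the invariant factors of ∂_1 are all 1, so H_0 ≅ Z.
  H_1: rank ker ∂_1 − rank ∂_2 = (12 − 8) − 0 = 4, and there is no ∂_2, so H_1 ≅ Z^4.

As a check, the Euler characteristic is 9 − 12 = -3, which agrees with 1 − 4 = -3.
(K is a triangulation of a wedge of 4 circles.)

H_0 ≅ Z,  H_1 ≅ Z^4.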